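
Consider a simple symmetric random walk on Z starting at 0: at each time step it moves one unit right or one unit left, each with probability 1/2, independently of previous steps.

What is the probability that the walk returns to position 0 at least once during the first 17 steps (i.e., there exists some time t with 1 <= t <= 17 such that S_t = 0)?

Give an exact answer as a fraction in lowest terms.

Count via complement. Let g(t,s) = #length-t paths at position s with S_1..S_t all ≠ 0.
g(t,s) = g(t-1,s-1) + g(t-1,s+1) for s ≠ 0; g(t,0) = 0.
t=0: g(0,0)=1
t=1: g(1,-1)=1 g(1,1)=1
t=2: g(2,-2)=1 g(2,2)=1
t=3: g(3,-3)=1 g(3,-1)=1 g(3,1)=1 g(3,3)=1
t=4: g(4,-4)=1 g(4,-2)=2 g(4,2)=2 g(4,4)=1
t=5: g(5,-5)=1 g(5,-3)=3 g(5,-1)=2 g(5,1)=2 g(5,3)=3 g(5,5)=1
t=6: g(6,-6)=1 g(6,-4)=4 g(6,-2)=5 g(6,2)=5 g(6,4)=4 g(6,6)=1
t=7: g(7,-7)=1 g(7,-5)=5 g(7,-3)=9 g(7,-1)=5 g(7,1)=5 g(7,3)=9 g(7,5)=5 g(7,7)=1
t=8: g(8,-8)=1 g(8,-6)=6 g(8,-4)=14 g(8,-2)=14 g(8,2)=14 g(8,4)=14 g(8,6)=6 g(8,8)=1
t=9: g(9,-9)=1 g(9,-7)=7 g(9,-5)=20 g(9,-3)=28 g(9,-1)=14 g(9,1)=14 g(9,3)=28 g(9,5)=20 g(9,7)=7 g(9,9)=1
t=10: g(10,-10)=1 g(10,-8)=8 g(10,-6)=27 g(10,-4)=48 g(10,-2)=42 g(10,2)=42 g(10,4)=48 g(10,6)=27 g(10,8)=8 g(10,10)=1
t=11: g(11,-11)=1 g(11,-9)=9 g(11,-7)=35 g(11,-5)=75 g(11,-3)=90 g(11,-1)=42 g(11,1)=42 g(11,3)=90 g(11,5)=75 g(11,7)=35 g(11,9)=9 g(11,11)=1
t=12: g(12,-12)=1 g(12,-10)=10 g(12,-8)=44 g(12,-6)=110 g(12,-4)=165 g(12,-2)=132 g(12,2)=132 g(12,4)=165 g(12,6)=110 g(12,8)=44 g(12,10)=10 g(12,12)=1
t=13: g(13,-13)=1 g(13,-11)=11 g(13,-9)=54 g(13,-7)=154 g(13,-5)=275 g(13,-3)=297 g(13,-1)=132 g(13,1)=132 g(13,3)=297 g(13,5)=275 g(13,7)=154 g(13,9)=54 g(13,11)=11 g(13,13)=1
t=14: g(14,-14)=1 g(14,-12)=12 g(14,-10)=65 g(14,-8)=208 g(14,-6)=429 g(14,-4)=572 g(14,-2)=429 g(14,2)=429 g(14,4)=572 g(14,6)=429 g(14,8)=208 g(14,10)=65 g(14,12)=12 g(14,14)=1
t=15: g(15,-15)=1 g(15,-13)=13 g(15,-11)=77 g(15,-9)=273 g(15,-7)=637 g(15,-5)=1001 g(15,-3)=1001 g(15,-1)=429 g(15,1)=429 g(15,3)=1001 g(15,5)=1001 g(15,7)=637 g(15,9)=273 g(15,11)=77 g(15,13)=13 g(15,15)=1
t=16: g(16,-16)=1 g(16,-14)=14 g(16,-12)=90 g(16,-10)=350 g(16,-8)=910 g(16,-6)=1638 g(16,-4)=2002 g(16,-2)=1430 g(16,2)=1430 g(16,4)=2002 g(16,6)=1638 g(16,8)=910 g(16,10)=350 g(16,12)=90 g(16,14)=14 g(16,16)=1
t=17: g(17,-17)=1 g(17,-15)=15 g(17,-13)=104 g(17,-11)=440 g(17,-9)=1260 g(17,-7)=2548 g(17,-5)=3640 g(17,-3)=3432 g(17,-1)=1430 g(17,1)=1430 g(17,3)=3432 g(17,5)=3640 g(17,7)=2548 g(17,9)=1260 g(17,11)=440 g(17,13)=104 g(17,15)=15 g(17,17)=1
Paths never hitting 0: Σ_s g(17,s) = 25740
Paths hitting 0: 2^17 - 25740 = 105332
P = 105332/131072 = 26333/32768

Answer: 26333/32768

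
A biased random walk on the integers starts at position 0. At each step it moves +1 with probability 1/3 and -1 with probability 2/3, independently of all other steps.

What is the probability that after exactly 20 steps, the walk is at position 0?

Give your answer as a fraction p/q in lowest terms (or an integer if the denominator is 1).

Answer: 189190144/3486784401

Derivation:
To be at 0 after 20 steps: need exactly 10 steps of +1 and 10 of -1.
Number of such sequences: C(20,10) = 184756
Each has probability (1/3)^10 · (2/3)^10 = 1024/3486784401
P = 184756 · 1024/3486784401 = 189190144/3486784401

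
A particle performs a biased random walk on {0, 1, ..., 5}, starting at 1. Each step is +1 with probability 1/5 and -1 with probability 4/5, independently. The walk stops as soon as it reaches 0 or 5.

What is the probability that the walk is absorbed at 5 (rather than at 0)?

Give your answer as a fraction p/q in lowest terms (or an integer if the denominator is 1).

Answer: 1/341

Derivation:
Biased walk: p = 1/5, q = 4/5, r = q/p = 4
Gambler's ruin: P(hit 5 before 0 | start at 1) = (1 - r^a)/(1 - r^N)
r^1 = 4; r^5 = 1024
P = (1 - 4) / (1 - 1024) = -3 / -1023 = 1/341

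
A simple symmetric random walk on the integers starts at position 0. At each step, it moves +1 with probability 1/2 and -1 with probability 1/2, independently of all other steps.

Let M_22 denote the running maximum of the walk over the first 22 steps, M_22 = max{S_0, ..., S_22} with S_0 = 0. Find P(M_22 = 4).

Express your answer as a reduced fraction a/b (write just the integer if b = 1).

Answer: 124355/1048576

Derivation:
Let M_22 = max(S_0,...,S_22). Use the reflection principle: for j ≥ 1, #{paths with M_22 ≥ j} = #{S_22 ≥ j} + #{S_22 ≥ j+1}.
By reflection, #{M_22 ≥ 4} = #{S_22 ≥ 4} + #{S_22 ≥ 5} = 1097790 + 600370 = 1698160.
#{M_22 ≥ 5} = #{S_22 ≥ 5} + #{S_22 ≥ 6} = 600370 + 600370 = 1200740.
#{M_22 = 4} = 1698160 - 1200740 = 497420.
P(M_22 = 4) = 497420/4194304 = 124355/1048576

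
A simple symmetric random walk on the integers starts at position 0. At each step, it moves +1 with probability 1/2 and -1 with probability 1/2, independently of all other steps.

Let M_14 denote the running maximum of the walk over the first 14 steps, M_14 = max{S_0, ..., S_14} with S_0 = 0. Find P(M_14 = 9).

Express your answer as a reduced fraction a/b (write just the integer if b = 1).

Let M_14 = max(S_0,...,S_14). Use the reflection principle: for j ≥ 1, #{paths with M_14 ≥ j} = #{S_14 ≥ j} + #{S_14 ≥ j+1}.
By reflection, #{M_14 ≥ 9} = #{S_14 ≥ 9} + #{S_14 ≥ 10} = 106 + 106 = 212.
#{M_14 ≥ 10} = #{S_14 ≥ 10} + #{S_14 ≥ 11} = 106 + 15 = 121.
#{M_14 = 9} = 212 - 121 = 91.
P(M_14 = 9) = 91/16384 = 91/16384

Answer: 91/16384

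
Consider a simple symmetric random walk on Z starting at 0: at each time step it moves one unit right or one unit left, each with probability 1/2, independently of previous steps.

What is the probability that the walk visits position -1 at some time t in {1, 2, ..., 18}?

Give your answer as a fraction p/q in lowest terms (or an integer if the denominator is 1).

Count via complement. Let g(t,s) = #length-t paths at position s with S_1..S_t all ≠ -1.
g(t,s) = g(t-1,s-1) + g(t-1,s+1) for s ≠ -1; g(t,-1) = 0.
t=0: g(0,0)=1
t=1: g(1,1)=1
t=2: g(2,0)=1 g(2,2)=1
t=3: g(3,1)=2 g(3,3)=1
t=4: g(4,0)=2 g(4,2)=3 g(4,4)=1
t=5: g(5,1)=5 g(5,3)=4 g(5,5)=1
t=6: g(6,0)=5 g(6,2)=9 g(6,4)=5 g(6,6)=1
t=7: g(7,1)=14 g(7,3)=14 g(7,5)=6 g(7,7)=1
t=8: g(8,0)=14 g(8,2)=28 g(8,4)=20 g(8,6)=7 g(8,8)=1
t=9: g(9,1)=42 g(9,3)=48 g(9,5)=27 g(9,7)=8 g(9,9)=1
t=10: g(10,0)=42 g(10,2)=90 g(10,4)=75 g(10,6)=35 g(10,8)=9 g(10,10)=1
t=11: g(11,1)=132 g(11,3)=165 g(11,5)=110 g(11,7)=44 g(11,9)=10 g(11,11)=1
t=12: g(12,0)=132 g(12,2)=297 g(12,4)=275 g(12,6)=154 g(12,8)=54 g(12,10)=11 g(12,12)=1
t=13: g(13,1)=429 g(13,3)=572 g(13,5)=429 g(13,7)=208 g(13,9)=65 g(13,11)=12 g(13,13)=1
t=14: g(14,0)=429 g(14,2)=1001 g(14,4)=1001 g(14,6)=637 g(14,8)=273 g(14,10)=77 g(14,12)=13 g(14,14)=1
t=15: g(15,1)=1430 g(15,3)=2002 g(15,5)=1638 g(15,7)=910 g(15,9)=350 g(15,11)=90 g(15,13)=14 g(15,15)=1
t=16: g(16,0)=1430 g(16,2)=3432 g(16,4)=3640 g(16,6)=2548 g(16,8)=1260 g(16,10)=440 g(16,12)=104 g(16,14)=15 g(16,16)=1
t=17: g(17,1)=4862 g(17,3)=7072 g(17,5)=6188 g(17,7)=3808 g(17,9)=1700 g(17,11)=544 g(17,13)=119 g(17,15)=16 g(17,17)=1
t=18: g(18,0)=4862 g(18,2)=11934 g(18,4)=13260 g(18,6)=9996 g(18,8)=5508 g(18,10)=2244 g(18,12)=663 g(18,14)=135 g(18,16)=17 g(18,18)=1
Paths never hitting -1: Σ_s g(18,s) = 48620
Paths hitting -1: 2^18 - 48620 = 213524
P = 213524/262144 = 53381/65536

Answer: 53381/65536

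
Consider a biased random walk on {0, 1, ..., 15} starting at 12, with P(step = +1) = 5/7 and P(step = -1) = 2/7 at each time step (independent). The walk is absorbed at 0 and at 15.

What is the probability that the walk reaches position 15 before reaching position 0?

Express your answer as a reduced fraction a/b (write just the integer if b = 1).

Answer: 260829625/260833721

Derivation:
Biased walk: p = 5/7, q = 2/7, r = q/p = 2/5
Gambler's ruin: P(hit 15 before 0 | start at 12) = (1 - r^a)/(1 - r^N)
r^12 = 4096/244140625; r^15 = 32768/30517578125
P = (1 - 4096/244140625) / (1 - 32768/30517578125) = 244136529/244140625 / 30517545357/30517578125 = 260829625/260833721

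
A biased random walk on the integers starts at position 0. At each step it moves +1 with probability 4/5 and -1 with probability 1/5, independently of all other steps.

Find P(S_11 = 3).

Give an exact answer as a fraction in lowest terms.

To reach position 3 after 11 steps: need 7 steps of +1 and 4 steps of -1.
Number of such sequences: C(11,7) = 330
Each has probability (4/5)^7 · (1/5)^4 = 16384/48828125
P = 330 · 16384/48828125 = 1081344/9765625

Answer: 1081344/9765625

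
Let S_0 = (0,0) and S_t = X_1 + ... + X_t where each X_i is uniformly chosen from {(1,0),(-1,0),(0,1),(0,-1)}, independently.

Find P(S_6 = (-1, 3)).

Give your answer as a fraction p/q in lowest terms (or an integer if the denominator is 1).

Answer: 45/2048

Derivation:
Let h be the number of horizontal steps (so 6-h are vertical). To end at (-1,3) need (h-1)/2 right-steps and ((6-h)+3)/2 up-steps.
Sum over h with 1 ≤ h ≤ 3, h ≡ 1 (mod 2), 6-h ≡ 1 (mod 2):
h=1: C(6,1)·C(1,0)·C(5,4) = 6·1·5 = 30
h=3: C(6,3)·C(3,1)·C(3,3) = 20·3·1 = 60
Total favorable: 90
Total paths: 4^6 = 4096
P = 90/4096 = 45/2048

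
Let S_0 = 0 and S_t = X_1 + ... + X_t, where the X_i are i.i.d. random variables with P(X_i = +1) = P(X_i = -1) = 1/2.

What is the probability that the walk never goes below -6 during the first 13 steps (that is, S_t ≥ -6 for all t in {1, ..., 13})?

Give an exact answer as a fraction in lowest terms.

Let f(t,s) = #length-t paths at position s with S_1..S_t all ≥ -6.
f(t,s) = f(t-1,s-1) + f(t-1,s+1) for s ≥ -6; f(t,s) = 0 for s < -6.
t=0: f(0,0)=1
t=1: f(1,-1)=1 f(1,1)=1
t=2: f(2,-2)=1 f(2,0)=2 f(2,2)=1
t=3: f(3,-3)=1 f(3,-1)=3 f(3,1)=3 f(3,3)=1
t=4: f(4,-4)=1 f(4,-2)=4 f(4,0)=6 f(4,2)=4 f(4,4)=1
t=5: f(5,-5)=1 f(5,-3)=5 f(5,-1)=10 f(5,1)=10 f(5,3)=5 f(5,5)=1
t=6: f(6,-6)=1 f(6,-4)=6 f(6,-2)=15 f(6,0)=20 f(6,2)=15 f(6,4)=6 f(6,6)=1
t=7: f(7,-5)=7 f(7,-3)=21 f(7,-1)=35 f(7,1)=35 f(7,3)=21 f(7,5)=7 f(7,7)=1
t=8: f(8,-6)=7 f(8,-4)=28 f(8,-2)=56 f(8,0)=70 f(8,2)=56 f(8,4)=28 f(8,6)=8 f(8,8)=1
t=9: f(9,-5)=35 f(9,-3)=84 f(9,-1)=126 f(9,1)=126 f(9,3)=84 f(9,5)=36 f(9,7)=9 f(9,9)=1
t=10: f(10,-6)=35 f(10,-4)=119 f(10,-2)=210 f(10,0)=252 f(10,2)=210 f(10,4)=120 f(10,6)=45 f(10,8)=10 f(10,10)=1
t=11: f(11,-5)=154 f(11,-3)=329 f(11,-1)=462 f(11,1)=462 f(11,3)=330 f(11,5)=165 f(11,7)=55 f(11,9)=11 f(11,11)=1
t=12: f(12,-6)=154 f(12,-4)=483 f(12,-2)=791 f(12,0)=924 f(12,2)=792 f(12,4)=495 f(12,6)=220 f(12,8)=66 f(12,10)=12 f(12,12)=1
t=13: f(13,-5)=637 f(13,-3)=1274 f(13,-1)=1715 f(13,1)=1716 f(13,3)=1287 f(13,5)=715 f(13,7)=286 f(13,9)=78 f(13,11)=13 f(13,13)=1
Σ_s f(13,s) = 7722
P = 7722/8192 = 3861/4096

Answer: 3861/4096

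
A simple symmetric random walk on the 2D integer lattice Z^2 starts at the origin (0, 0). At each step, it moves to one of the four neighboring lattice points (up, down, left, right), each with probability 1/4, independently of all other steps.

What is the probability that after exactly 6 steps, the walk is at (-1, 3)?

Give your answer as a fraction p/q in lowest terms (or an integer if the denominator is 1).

Let h be the number of horizontal steps (so 6-h are vertical). To end at (-1,3) need (h-1)/2 right-steps and ((6-h)+3)/2 up-steps.
Sum over h with 1 ≤ h ≤ 3, h ≡ 1 (mod 2), 6-h ≡ 1 (mod 2):
h=1: C(6,1)·C(1,0)·C(5,4) = 6·1·5 = 30
h=3: C(6,3)·C(3,1)·C(3,3) = 20·3·1 = 60
Total favorable: 90
Total paths: 4^6 = 4096
P = 90/4096 = 45/2048

Answer: 45/2048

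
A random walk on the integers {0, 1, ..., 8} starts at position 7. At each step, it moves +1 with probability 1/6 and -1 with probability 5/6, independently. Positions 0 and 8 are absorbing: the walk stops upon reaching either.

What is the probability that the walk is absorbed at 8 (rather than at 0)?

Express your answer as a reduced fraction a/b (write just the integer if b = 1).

Biased walk: p = 1/6, q = 5/6, r = q/p = 5
Gambler's ruin: P(hit 8 before 0 | start at 7) = (1 - r^a)/(1 - r^N)
r^7 = 78125; r^8 = 390625
P = (1 - 78125) / (1 - 390625) = -78124 / -390624 = 19531/97656

Answer: 19531/97656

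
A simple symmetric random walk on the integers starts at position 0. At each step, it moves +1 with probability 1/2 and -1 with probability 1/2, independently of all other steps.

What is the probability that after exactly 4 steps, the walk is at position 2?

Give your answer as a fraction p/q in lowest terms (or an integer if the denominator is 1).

To reach position 2 after 4 steps: need 3 steps of +1 and 1 of -1.
Favorable paths: C(4,3) = 4
Total paths: 2^4 = 16
P = 4/16 = 1/4

Answer: 1/4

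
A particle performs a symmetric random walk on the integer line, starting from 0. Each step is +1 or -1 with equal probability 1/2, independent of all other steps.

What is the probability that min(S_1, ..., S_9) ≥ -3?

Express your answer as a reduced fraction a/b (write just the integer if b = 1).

Answer: 105/128

Derivation:
Let f(t,s) = #length-t paths at position s with S_1..S_t all ≥ -3.
f(t,s) = f(t-1,s-1) + f(t-1,s+1) for s ≥ -3; f(t,s) = 0 for s < -3.
t=0: f(0,0)=1
t=1: f(1,-1)=1 f(1,1)=1
t=2: f(2,-2)=1 f(2,0)=2 f(2,2)=1
t=3: f(3,-3)=1 f(3,-1)=3 f(3,1)=3 f(3,3)=1
t=4: f(4,-2)=4 f(4,0)=6 f(4,2)=4 f(4,4)=1
t=5: f(5,-3)=4 f(5,-1)=10 f(5,1)=10 f(5,3)=5 f(5,5)=1
t=6: f(6,-2)=14 f(6,0)=20 f(6,2)=15 f(6,4)=6 f(6,6)=1
t=7: f(7,-3)=14 f(7,-1)=34 f(7,1)=35 f(7,3)=21 f(7,5)=7 f(7,7)=1
t=8: f(8,-2)=48 f(8,0)=69 f(8,2)=56 f(8,4)=28 f(8,6)=8 f(8,8)=1
t=9: f(9,-3)=48 f(9,-1)=117 f(9,1)=125 f(9,3)=84 f(9,5)=36 f(9,7)=9 f(9,9)=1
Σ_s f(9,s) = 420
P = 420/512 = 105/128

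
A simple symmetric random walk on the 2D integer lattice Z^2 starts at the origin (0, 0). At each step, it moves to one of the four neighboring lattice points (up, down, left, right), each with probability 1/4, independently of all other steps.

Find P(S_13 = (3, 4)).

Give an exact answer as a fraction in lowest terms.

Answer: 61347/8388608

Derivation:
Let h be the number of horizontal steps (so 13-h are vertical). To end at (3,4) need (h+3)/2 right-steps and ((13-h)+4)/2 up-steps.
Sum over h with 3 ≤ h ≤ 9, h ≡ 1 (mod 2), 13-h ≡ 0 (mod 2):
h=3: C(13,3)·C(3,3)·C(10,7) = 286·1·120 = 34320
h=5: C(13,5)·C(5,4)·C(8,6) = 1287·5·28 = 180180
h=7: C(13,7)·C(7,5)·C(6,5) = 1716·21·6 = 216216
h=9: C(13,9)·C(9,6)·C(4,4) = 715·84·1 = 60060
Total favorable: 490776
Total paths: 4^13 = 67108864
P = 490776/67108864 = 61347/8388608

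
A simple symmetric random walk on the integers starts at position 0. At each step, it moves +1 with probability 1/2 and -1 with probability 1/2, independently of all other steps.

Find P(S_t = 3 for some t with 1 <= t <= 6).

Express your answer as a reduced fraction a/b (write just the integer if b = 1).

Answer: 7/32

Derivation:
Count via complement. Let g(t,s) = #length-t paths at position s with S_1..S_t all ≠ 3.
g(t,s) = g(t-1,s-1) + g(t-1,s+1) for s ≠ 3; g(t,3) = 0.
t=0: g(0,0)=1
t=1: g(1,-1)=1 g(1,1)=1
t=2: g(2,-2)=1 g(2,0)=2 g(2,2)=1
t=3: g(3,-3)=1 g(3,-1)=3 g(3,1)=3
t=4: g(4,-4)=1 g(4,-2)=4 g(4,0)=6 g(4,2)=3
t=5: g(5,-5)=1 g(5,-3)=5 g(5,-1)=10 g(5,1)=9
t=6: g(6,-6)=1 g(6,-4)=6 g(6,-2)=15 g(6,0)=19 g(6,2)=9
Paths never hitting 3: Σ_s g(6,s) = 50
Paths hitting 3: 2^6 - 50 = 14
P = 14/64 = 7/32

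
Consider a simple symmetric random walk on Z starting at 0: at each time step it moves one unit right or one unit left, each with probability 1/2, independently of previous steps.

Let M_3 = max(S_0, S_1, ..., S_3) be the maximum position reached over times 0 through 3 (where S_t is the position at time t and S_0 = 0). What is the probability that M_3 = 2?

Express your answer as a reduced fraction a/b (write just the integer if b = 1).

Let M_3 = max(S_0,...,S_3). Use the reflection principle: for j ≥ 1, #{paths with M_3 ≥ j} = #{S_3 ≥ j} + #{S_3 ≥ j+1}.
By reflection, #{M_3 ≥ 2} = #{S_3 ≥ 2} + #{S_3 ≥ 3} = 1 + 1 = 2.
#{M_3 ≥ 3} = #{S_3 ≥ 3} + #{S_3 ≥ 4} = 1 + 0 = 1.
#{M_3 = 2} = 2 - 1 = 1.
P(M_3 = 2) = 1/8 = 1/8

Answer: 1/8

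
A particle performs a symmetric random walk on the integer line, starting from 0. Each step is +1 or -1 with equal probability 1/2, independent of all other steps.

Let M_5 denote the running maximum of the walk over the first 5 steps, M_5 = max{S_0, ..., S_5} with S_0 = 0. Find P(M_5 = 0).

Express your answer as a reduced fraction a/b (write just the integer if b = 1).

Answer: 5/16

Derivation:
Let M_5 = max(S_0,...,S_5). Use the reflection principle: for j ≥ 1, #{paths with M_5 ≥ j} = #{S_5 ≥ j} + #{S_5 ≥ j+1}.
P(M_5 ≥ 0) = 1 since S_0 = 0, so #{M_5 ≥ 0} = 32.
#{M_5 ≥ 1} = #{S_5 ≥ 1} + #{S_5 ≥ 2} = 16 + 6 = 22.
#{M_5 = 0} = 32 - 22 = 10.
P(M_5 = 0) = 10/32 = 5/16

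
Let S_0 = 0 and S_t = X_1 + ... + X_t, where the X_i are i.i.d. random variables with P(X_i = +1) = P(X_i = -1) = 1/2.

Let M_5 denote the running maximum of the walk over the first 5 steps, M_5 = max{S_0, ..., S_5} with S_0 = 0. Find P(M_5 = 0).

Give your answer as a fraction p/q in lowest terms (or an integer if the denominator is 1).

Answer: 5/16

Derivation:
Let M_5 = max(S_0,...,S_5). Use the reflection principle: for j ≥ 1, #{paths with M_5 ≥ j} = #{S_5 ≥ j} + #{S_5 ≥ j+1}.
P(M_5 ≥ 0) = 1 since S_0 = 0, so #{M_5 ≥ 0} = 32.
#{M_5 ≥ 1} = #{S_5 ≥ 1} + #{S_5 ≥ 2} = 16 + 6 = 22.
#{M_5 = 0} = 32 - 22 = 10.
P(M_5 = 0) = 10/32 = 5/16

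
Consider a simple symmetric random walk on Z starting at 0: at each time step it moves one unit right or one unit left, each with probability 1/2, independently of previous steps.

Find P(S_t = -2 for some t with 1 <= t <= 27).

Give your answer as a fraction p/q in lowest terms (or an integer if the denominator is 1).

Count via complement. Let g(t,s) = #length-t paths at position s with S_1..S_t all ≠ -2.
g(t,s) = g(t-1,s-1) + g(t-1,s+1) for s ≠ -2; g(t,-2) = 0.
t=0: g(0,0)=1
t=1: g(1,-1)=1 g(1,1)=1
t=2: g(2,0)=2 g(2,2)=1
t=3: g(3,-1)=2 g(3,1)=3 g(3,3)=1
t=4: g(4,0)=5 g(4,2)=4 g(4,4)=1
t=5: g(5,-1)=5 g(5,1)=9 g(5,3)=5 g(5,5)=1
t=6: g(6,0)=14 g(6,2)=14 g(6,4)=6 g(6,6)=1
t=7: g(7,-1)=14 g(7,1)=28 g(7,3)=20 g(7,5)=7 g(7,7)=1
t=8: g(8,0)=42 g(8,2)=48 g(8,4)=27 g(8,6)=8 g(8,8)=1
t=9: g(9,-1)=42 g(9,1)=90 g(9,3)=75 g(9,5)=35 g(9,7)=9 g(9,9)=1
t=10: g(10,0)=132 g(10,2)=165 g(10,4)=110 g(10,6)=44 g(10,8)=10 g(10,10)=1
t=11: g(11,-1)=132 g(11,1)=297 g(11,3)=275 g(11,5)=154 g(11,7)=54 g(11,9)=11 g(11,11)=1
t=12: g(12,0)=429 g(12,2)=572 g(12,4)=429 g(12,6)=208 g(12,8)=65 g(12,10)=12 g(12,12)=1
t=13: g(13,-1)=429 g(13,1)=1001 g(13,3)=1001 g(13,5)=637 g(13,7)=273 g(13,9)=77 g(13,11)=13 g(13,13)=1
t=14: g(14,0)=1430 g(14,2)=2002 g(14,4)=1638 g(14,6)=910 g(14,8)=350 g(14,10)=90 g(14,12)=14 g(14,14)=1
t=15: g(15,-1)=1430 g(15,1)=3432 g(15,3)=3640 g(15,5)=2548 g(15,7)=1260 g(15,9)=440 g(15,11)=104 g(15,13)=15 g(15,15)=1
t=16: g(16,0)=4862 g(16,2)=7072 g(16,4)=6188 g(16,6)=3808 g(16,8)=1700 g(16,10)=544 g(16,12)=119 g(16,14)=16 g(16,16)=1
t=17: g(17,-1)=4862 g(17,1)=11934 g(17,3)=13260 g(17,5)=9996 g(17,7)=5508 g(17,9)=2244 g(17,11)=663 g(17,13)=135 g(17,15)=17 g(17,17)=1
t=18: g(18,0)=16796 g(18,2)=25194 g(18,4)=23256 g(18,6)=15504 g(18,8)=7752 g(18,10)=2907 g(18,12)=798 g(18,14)=152 g(18,16)=18 g(18,18)=1
t=19: g(19,-1)=16796 g(19,1)=41990 g(19,3)=48450 g(19,5)=38760 g(19,7)=23256 g(19,9)=10659 g(19,11)=3705 g(19,13)=950 g(19,15)=170 g(19,17)=19 g(19,19)=1
t=20: g(20,0)=58786 g(20,2)=90440 g(20,4)=87210 g(20,6)=62016 g(20,8)=33915 g(20,10)=14364 g(20,12)=4655 g(20,14)=1120 g(20,16)=189 g(20,18)=20 g(20,20)=1
t=21: g(21,-1)=58786 g(21,1)=149226 g(21,3)=177650 g(21,5)=149226 g(21,7)=95931 g(21,9)=48279 g(21,11)=19019 g(21,13)=5775 g(21,15)=1309 g(21,17)=209 g(21,19)=21 g(21,21)=1
t=22: g(22,0)=208012 g(22,2)=326876 g(22,4)=326876 g(22,6)=245157 g(22,8)=144210 g(22,10)=67298 g(22,12)=24794 g(22,14)=7084 g(22,16)=1518 g(22,18)=230 g(22,20)=22 g(22,22)=1
t=23: g(23,-1)=208012 g(23,1)=534888 g(23,3)=653752 g(23,5)=572033 g(23,7)=389367 g(23,9)=211508 g(23,11)=92092 g(23,13)=31878 g(23,15)=8602 g(23,17)=1748 g(23,19)=252 g(23,21)=23 g(23,23)=1
t=24: g(24,0)=742900 g(24,2)=1188640 g(24,4)=1225785 g(24,6)=961400 g(24,8)=600875 g(24,10)=303600 g(24,12)=123970 g(24,14)=40480 g(24,16)=10350 g(24,18)=2000 g(24,20)=275 g(24,22)=24 g(24,24)=1
t=25: g(25,-1)=742900 g(25,1)=1931540 g(25,3)=2414425 g(25,5)=2187185 g(25,7)=1562275 g(25,9)=904475 g(25,11)=427570 g(25,13)=164450 g(25,15)=50830 g(25,17)=12350 g(25,19)=2275 g(25,21)=299 g(25,23)=25 g(25,25)=1
t=26: g(26,0)=2674440 g(26,2)=4345965 g(26,4)=4601610 g(26,6)=3749460 g(26,8)=2466750 g(26,10)=1332045 g(26,12)=592020 g(26,14)=215280 g(26,16)=63180 g(26,18)=14625 g(26,20)=2574 g(26,22)=324 g(26,24)=26 g(26,26)=1
t=27: g(27,-1)=2674440 g(27,1)=7020405 g(27,3)=8947575 g(27,5)=8351070 g(27,7)=6216210 g(27,9)=3798795 g(27,11)=1924065 g(27,13)=807300 g(27,15)=278460 g(27,17)=77805 g(27,19)=17199 g(27,21)=2898 g(27,23)=350 g(27,25)=27 g(27,27)=1
Paths never hitting -2: Σ_s g(27,s) = 40116600
Paths hitting -2: 2^27 - 40116600 = 94101128
P = 94101128/134217728 = 11762641/16777216

Answer: 11762641/16777216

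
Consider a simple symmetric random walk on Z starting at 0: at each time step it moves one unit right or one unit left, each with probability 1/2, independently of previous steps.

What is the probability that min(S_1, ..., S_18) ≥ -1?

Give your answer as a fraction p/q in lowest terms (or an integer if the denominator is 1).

Answer: 46189/131072

Derivation:
Let f(t,s) = #length-t paths at position s with S_1..S_t all ≥ -1.
f(t,s) = f(t-1,s-1) + f(t-1,s+1) for s ≥ -1; f(t,s) = 0 for s < -1.
t=0: f(0,0)=1
t=1: f(1,-1)=1 f(1,1)=1
t=2: f(2,0)=2 f(2,2)=1
t=3: f(3,-1)=2 f(3,1)=3 f(3,3)=1
t=4: f(4,0)=5 f(4,2)=4 f(4,4)=1
t=5: f(5,-1)=5 f(5,1)=9 f(5,3)=5 f(5,5)=1
t=6: f(6,0)=14 f(6,2)=14 f(6,4)=6 f(6,6)=1
t=7: f(7,-1)=14 f(7,1)=28 f(7,3)=20 f(7,5)=7 f(7,7)=1
t=8: f(8,0)=42 f(8,2)=48 f(8,4)=27 f(8,6)=8 f(8,8)=1
t=9: f(9,-1)=42 f(9,1)=90 f(9,3)=75 f(9,5)=35 f(9,7)=9 f(9,9)=1
t=10: f(10,0)=132 f(10,2)=165 f(10,4)=110 f(10,6)=44 f(10,8)=10 f(10,10)=1
t=11: f(11,-1)=132 f(11,1)=297 f(11,3)=275 f(11,5)=154 f(11,7)=54 f(11,9)=11 f(11,11)=1
t=12: f(12,0)=429 f(12,2)=572 f(12,4)=429 f(12,6)=208 f(12,8)=65 f(12,10)=12 f(12,12)=1
t=13: f(13,-1)=429 f(13,1)=1001 f(13,3)=1001 f(13,5)=637 f(13,7)=273 f(13,9)=77 f(13,11)=13 f(13,13)=1
t=14: f(14,0)=1430 f(14,2)=2002 f(14,4)=1638 f(14,6)=910 f(14,8)=350 f(14,10)=90 f(14,12)=14 f(14,14)=1
t=15: f(15,-1)=1430 f(15,1)=3432 f(15,3)=3640 f(15,5)=2548 f(15,7)=1260 f(15,9)=440 f(15,11)=104 f(15,13)=15 f(15,15)=1
t=16: f(16,0)=4862 f(16,2)=7072 f(16,4)=6188 f(16,6)=3808 f(16,8)=1700 f(16,10)=544 f(16,12)=119 f(16,14)=16 f(16,16)=1
t=17: f(17,-1)=4862 f(17,1)=11934 f(17,3)=13260 f(17,5)=9996 f(17,7)=5508 f(17,9)=2244 f(17,11)=663 f(17,13)=135 f(17,15)=17 f(17,17)=1
t=18: f(18,0)=16796 f(18,2)=25194 f(18,4)=23256 f(18,6)=15504 f(18,8)=7752 f(18,10)=2907 f(18,12)=798 f(18,14)=152 f(18,16)=18 f(18,18)=1
Σ_s f(18,s) = 92378
P = 92378/262144 = 46189/131072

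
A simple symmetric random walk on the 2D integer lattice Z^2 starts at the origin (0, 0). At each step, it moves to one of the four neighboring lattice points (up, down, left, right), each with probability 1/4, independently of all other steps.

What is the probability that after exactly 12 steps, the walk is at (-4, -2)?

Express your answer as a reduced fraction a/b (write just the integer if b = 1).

Answer: 5445/524288

Derivation:
Let h be the number of horizontal steps (so 12-h are vertical). To end at (-4,-2) need (h-4)/2 right-steps and ((12-h)-2)/2 up-steps.
Sum over h with 4 ≤ h ≤ 10, h ≡ 0 (mod 2), 12-h ≡ 0 (mod 2):
h=4: C(12,4)·C(4,0)·C(8,3) = 495·1·56 = 27720
h=6: C(12,6)·C(6,1)·C(6,2) = 924·6·15 = 83160
h=8: C(12,8)·C(8,2)·C(4,1) = 495·28·4 = 55440
h=10: C(12,10)·C(10,3)·C(2,0) = 66·120·1 = 7920
Total favorable: 174240
Total paths: 4^12 = 16777216
P = 174240/16777216 = 5445/524288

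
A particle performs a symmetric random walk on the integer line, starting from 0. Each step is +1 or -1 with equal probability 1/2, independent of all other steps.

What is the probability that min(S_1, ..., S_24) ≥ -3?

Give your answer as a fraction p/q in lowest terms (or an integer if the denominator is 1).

Let f(t,s) = #length-t paths at position s with S_1..S_t all ≥ -3.
f(t,s) = f(t-1,s-1) + f(t-1,s+1) for s ≥ -3; f(t,s) = 0 for s < -3.
t=0: f(0,0)=1
t=1: f(1,-1)=1 f(1,1)=1
t=2: f(2,-2)=1 f(2,0)=2 f(2,2)=1
t=3: f(3,-3)=1 f(3,-1)=3 f(3,1)=3 f(3,3)=1
t=4: f(4,-2)=4 f(4,0)=6 f(4,2)=4 f(4,4)=1
t=5: f(5,-3)=4 f(5,-1)=10 f(5,1)=10 f(5,3)=5 f(5,5)=1
t=6: f(6,-2)=14 f(6,0)=20 f(6,2)=15 f(6,4)=6 f(6,6)=1
t=7: f(7,-3)=14 f(7,-1)=34 f(7,1)=35 f(7,3)=21 f(7,5)=7 f(7,7)=1
t=8: f(8,-2)=48 f(8,0)=69 f(8,2)=56 f(8,4)=28 f(8,6)=8 f(8,8)=1
t=9: f(9,-3)=48 f(9,-1)=117 f(9,1)=125 f(9,3)=84 f(9,5)=36 f(9,7)=9 f(9,9)=1
t=10: f(10,-2)=165 f(10,0)=242 f(10,2)=209 f(10,4)=120 f(10,6)=45 f(10,8)=10 f(10,10)=1
t=11: f(11,-3)=165 f(11,-1)=407 f(11,1)=451 f(11,3)=329 f(11,5)=165 f(11,7)=55 f(11,9)=11 f(11,11)=1
t=12: f(12,-2)=572 f(12,0)=858 f(12,2)=780 f(12,4)=494 f(12,6)=220 f(12,8)=66 f(12,10)=12 f(12,12)=1
t=13: f(13,-3)=572 f(13,-1)=1430 f(13,1)=1638 f(13,3)=1274 f(13,5)=714 f(13,7)=286 f(13,9)=78 f(13,11)=13 f(13,13)=1
t=14: f(14,-2)=2002 f(14,0)=3068 f(14,2)=2912 f(14,4)=1988 f(14,6)=1000 f(14,8)=364 f(14,10)=91 f(14,12)=14 f(14,14)=1
t=15: f(15,-3)=2002 f(15,-1)=5070 f(15,1)=5980 f(15,3)=4900 f(15,5)=2988 f(15,7)=1364 f(15,9)=455 f(15,11)=105 f(15,13)=15 f(15,15)=1
t=16: f(16,-2)=7072 f(16,0)=11050 f(16,2)=10880 f(16,4)=7888 f(16,6)=4352 f(16,8)=1819 f(16,10)=560 f(16,12)=120 f(16,14)=16 f(16,16)=1
t=17: f(17,-3)=7072 f(17,-1)=18122 f(17,1)=21930 f(17,3)=18768 f(17,5)=12240 f(17,7)=6171 f(17,9)=2379 f(17,11)=680 f(17,13)=136 f(17,15)=17 f(17,17)=1
t=18: f(18,-2)=25194 f(18,0)=40052 f(18,2)=40698 f(18,4)=31008 f(18,6)=18411 f(18,8)=8550 f(18,10)=3059 f(18,12)=816 f(18,14)=153 f(18,16)=18 f(18,18)=1
t=19: f(19,-3)=25194 f(19,-1)=65246 f(19,1)=80750 f(19,3)=71706 f(19,5)=49419 f(19,7)=26961 f(19,9)=11609 f(19,11)=3875 f(19,13)=969 f(19,15)=171 f(19,17)=19 f(19,19)=1
t=20: f(20,-2)=90440 f(20,0)=145996 f(20,2)=152456 f(20,4)=121125 f(20,6)=76380 f(20,8)=38570 f(20,10)=15484 f(20,12)=4844 f(20,14)=1140 f(20,16)=190 f(20,18)=20 f(20,20)=1
t=21: f(21,-3)=90440 f(21,-1)=236436 f(21,1)=298452 f(21,3)=273581 f(21,5)=197505 f(21,7)=114950 f(21,9)=54054 f(21,11)=20328 f(21,13)=5984 f(21,15)=1330 f(21,17)=210 f(21,19)=21 f(21,21)=1
t=22: f(22,-2)=326876 f(22,0)=534888 f(22,2)=572033 f(22,4)=471086 f(22,6)=312455 f(22,8)=169004 f(22,10)=74382 f(22,12)=26312 f(22,14)=7314 f(22,16)=1540 f(22,18)=231 f(22,20)=22 f(22,22)=1
t=23: f(23,-3)=326876 f(23,-1)=861764 f(23,1)=1106921 f(23,3)=1043119 f(23,5)=783541 f(23,7)=481459 f(23,9)=243386 f(23,11)=100694 f(23,13)=33626 f(23,15)=8854 f(23,17)=1771 f(23,19)=253 f(23,21)=23 f(23,23)=1
t=24: f(24,-2)=1188640 f(24,0)=1968685 f(24,2)=2150040 f(24,4)=1826660 f(24,6)=1265000 f(24,8)=724845 f(24,10)=344080 f(24,12)=134320 f(24,14)=42480 f(24,16)=10625 f(24,18)=2024 f(24,20)=276 f(24,22)=24 f(24,24)=1
Σ_s f(24,s) = 9657700
P = 9657700/16777216 = 2414425/4194304

Answer: 2414425/4194304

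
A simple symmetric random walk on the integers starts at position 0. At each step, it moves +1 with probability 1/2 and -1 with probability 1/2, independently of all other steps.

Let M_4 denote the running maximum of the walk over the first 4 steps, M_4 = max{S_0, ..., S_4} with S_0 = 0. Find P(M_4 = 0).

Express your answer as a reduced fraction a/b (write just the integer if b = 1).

Let M_4 = max(S_0,...,S_4). Use the reflection principle: for j ≥ 1, #{paths with M_4 ≥ j} = #{S_4 ≥ j} + #{S_4 ≥ j+1}.
P(M_4 ≥ 0) = 1 since S_0 = 0, so #{M_4 ≥ 0} = 16.
#{M_4 ≥ 1} = #{S_4 ≥ 1} + #{S_4 ≥ 2} = 5 + 5 = 10.
#{M_4 = 0} = 16 - 10 = 6.
P(M_4 = 0) = 6/16 = 3/8

Answer: 3/8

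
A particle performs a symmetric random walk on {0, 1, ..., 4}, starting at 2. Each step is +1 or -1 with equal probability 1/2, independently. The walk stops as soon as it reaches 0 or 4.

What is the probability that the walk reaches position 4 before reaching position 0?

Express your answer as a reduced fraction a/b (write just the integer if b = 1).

Symmetric walk (p = 1/2): the harmonic-function argument gives P(hit 4 before 0 | start at 2) = a/N.
P = 2/4 = 1/2

Answer: 1/2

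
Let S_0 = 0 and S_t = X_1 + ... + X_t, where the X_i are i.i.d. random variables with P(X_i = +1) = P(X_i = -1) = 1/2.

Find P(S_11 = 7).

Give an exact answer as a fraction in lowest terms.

To reach position 7 after 11 steps: need 9 steps of +1 and 2 of -1.
Favorable paths: C(11,9) = 55
Total paths: 2^11 = 2048
P = 55/2048 = 55/2048

Answer: 55/2048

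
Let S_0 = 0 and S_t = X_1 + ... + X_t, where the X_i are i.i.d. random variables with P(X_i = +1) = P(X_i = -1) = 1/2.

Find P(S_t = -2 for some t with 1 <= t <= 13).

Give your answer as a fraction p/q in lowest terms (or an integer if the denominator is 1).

Answer: 595/1024

Derivation:
Count via complement. Let g(t,s) = #length-t paths at position s with S_1..S_t all ≠ -2.
g(t,s) = g(t-1,s-1) + g(t-1,s+1) for s ≠ -2; g(t,-2) = 0.
t=0: g(0,0)=1
t=1: g(1,-1)=1 g(1,1)=1
t=2: g(2,0)=2 g(2,2)=1
t=3: g(3,-1)=2 g(3,1)=3 g(3,3)=1
t=4: g(4,0)=5 g(4,2)=4 g(4,4)=1
t=5: g(5,-1)=5 g(5,1)=9 g(5,3)=5 g(5,5)=1
t=6: g(6,0)=14 g(6,2)=14 g(6,4)=6 g(6,6)=1
t=7: g(7,-1)=14 g(7,1)=28 g(7,3)=20 g(7,5)=7 g(7,7)=1
t=8: g(8,0)=42 g(8,2)=48 g(8,4)=27 g(8,6)=8 g(8,8)=1
t=9: g(9,-1)=42 g(9,1)=90 g(9,3)=75 g(9,5)=35 g(9,7)=9 g(9,9)=1
t=10: g(10,0)=132 g(10,2)=165 g(10,4)=110 g(10,6)=44 g(10,8)=10 g(10,10)=1
t=11: g(11,-1)=132 g(11,1)=297 g(11,3)=275 g(11,5)=154 g(11,7)=54 g(11,9)=11 g(11,11)=1
t=12: g(12,0)=429 g(12,2)=572 g(12,4)=429 g(12,6)=208 g(12,8)=65 g(12,10)=12 g(12,12)=1
t=13: g(13,-1)=429 g(13,1)=1001 g(13,3)=1001 g(13,5)=637 g(13,7)=273 g(13,9)=77 g(13,11)=13 g(13,13)=1
Paths never hitting -2: Σ_s g(13,s) = 3432
Paths hitting -2: 2^13 - 3432 = 4760
P = 4760/8192 = 595/1024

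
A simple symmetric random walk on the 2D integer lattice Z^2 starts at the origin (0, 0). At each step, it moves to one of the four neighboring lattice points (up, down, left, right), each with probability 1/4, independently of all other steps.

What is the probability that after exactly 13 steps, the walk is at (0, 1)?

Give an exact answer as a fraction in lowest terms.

Answer: 184041/4194304

Derivation:
Let h be the number of horizontal steps (so 13-h are vertical). To end at (0,1) need (h+0)/2 right-steps and ((13-h)+1)/2 up-steps.
Sum over h with 0 ≤ h ≤ 12, h ≡ 0 (mod 2), 13-h ≡ 1 (mod 2):
h=0: C(13,0)·C(0,0)·C(13,7) = 1·1·1716 = 1716
h=2: C(13,2)·C(2,1)·C(11,6) = 78·2·462 = 72072
h=4: C(13,4)·C(4,2)·C(9,5) = 715·6·126 = 540540
h=6: C(13,6)·C(6,3)·C(7,4) = 1716·20·35 = 1201200
h=8: C(13,8)·C(8,4)·C(5,3) = 1287·70·10 = 900900
h=10: C(13,10)·C(10,5)·C(3,2) = 286·252·3 = 216216
h=12: C(13,12)·C(12,6)·C(1,1) = 13·924·1 = 12012
Total favorable: 2944656
Total paths: 4^13 = 67108864
P = 2944656/67108864 = 184041/4194304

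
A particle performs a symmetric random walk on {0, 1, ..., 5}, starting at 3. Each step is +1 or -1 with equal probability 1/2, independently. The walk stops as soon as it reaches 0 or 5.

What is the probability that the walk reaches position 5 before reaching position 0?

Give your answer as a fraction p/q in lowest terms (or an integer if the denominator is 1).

Answer: 3/5

Derivation:
Symmetric walk (p = 1/2): the harmonic-function argument gives P(hit 5 before 0 | start at 3) = a/N.
P = 3/5 = 3/5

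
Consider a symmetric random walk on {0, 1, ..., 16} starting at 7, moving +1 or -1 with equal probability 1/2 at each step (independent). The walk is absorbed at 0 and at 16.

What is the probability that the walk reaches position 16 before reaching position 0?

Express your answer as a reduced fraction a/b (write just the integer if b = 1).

Symmetric walk (p = 1/2): the harmonic-function argument gives P(hit 16 before 0 | start at 7) = a/N.
P = 7/16 = 7/16

Answer: 7/16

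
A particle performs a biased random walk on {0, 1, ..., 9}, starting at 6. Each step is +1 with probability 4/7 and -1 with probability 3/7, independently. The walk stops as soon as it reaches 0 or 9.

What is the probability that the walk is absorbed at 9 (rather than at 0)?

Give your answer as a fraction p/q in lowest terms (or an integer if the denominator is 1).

Answer: 5824/6553

Derivation:
Biased walk: p = 4/7, q = 3/7, r = q/p = 3/4
Gambler's ruin: P(hit 9 before 0 | start at 6) = (1 - r^a)/(1 - r^N)
r^6 = 729/4096; r^9 = 19683/262144
P = (1 - 729/4096) / (1 - 19683/262144) = 3367/4096 / 242461/262144 = 5824/6553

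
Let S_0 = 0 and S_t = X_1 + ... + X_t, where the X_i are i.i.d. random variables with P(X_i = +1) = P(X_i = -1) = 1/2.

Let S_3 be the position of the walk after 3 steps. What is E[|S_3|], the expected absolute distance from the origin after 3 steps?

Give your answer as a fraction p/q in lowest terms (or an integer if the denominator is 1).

Answer: 3/2

Derivation:
S_3 takes values m ≡ 1 (mod 2) with |m| ≤ 3; P(S_3=m) = C(3,(3+m)/2)/2^3.
Total paths: 2^3 = 8
Distribution: P(S=-3)=1/8, P(S=-1)=3/8, P(S=1)=3/8, P(S=3)=1/8
E[|S_3|] = Σ_m |m|·P(S_3=m) = 12/8 = 3/2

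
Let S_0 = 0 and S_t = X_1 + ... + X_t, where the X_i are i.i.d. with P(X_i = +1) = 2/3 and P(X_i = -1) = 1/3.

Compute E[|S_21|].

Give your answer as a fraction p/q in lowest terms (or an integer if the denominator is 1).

S_21 takes values m ≡ 1 (mod 2) with |m| ≤ 21; P(S_21=m) = C(21,(21+m)/2) · (2/3)^((21+m)/2) · (1/3)^((21-m)/2).
Distribution: P(S=-21)=1/10460353203, P(S=-19)=14/3486784401, P(S=-17)=280/3486784401, P(S=-15)=10640/10460353203, P(S=-13)=10640/1162261467, P(S=-11)=72352/1162261467, P(S=-9)=1157632/3486784401, P(S=-7)=1653760/1162261467, P(S=-5)=5788160/1162261467, P(S=-3)=150492160/10460353203, P(S=-1)=120393728/3486784401, P(S=1)=240787456/3486784401, P(S=3)=1203937280/10460353203, P(S=5)=185221120/1162261467, P(S=7)=211681280/1162261467, P(S=9)=592707584/3486784401, P(S=11)=148176896/1162261467, P(S=13)=87162880/1162261467, P(S=15)=348651520/10460353203, P(S=17)=36700160/3486784401, P(S=19)=7340032/3486784401, P(S=21)=2097152/10460353203
E[|S_21|] = Σ_m |m|·P(S_21=m) = 8406308099/1162261467

Answer: 8406308099/1162261467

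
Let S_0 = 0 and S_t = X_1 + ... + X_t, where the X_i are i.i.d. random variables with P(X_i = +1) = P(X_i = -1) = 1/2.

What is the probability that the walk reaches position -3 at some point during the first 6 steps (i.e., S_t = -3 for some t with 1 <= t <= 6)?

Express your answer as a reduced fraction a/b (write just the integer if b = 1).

Count via complement. Let g(t,s) = #length-t paths at position s with S_1..S_t all ≠ -3.
g(t,s) = g(t-1,s-1) + g(t-1,s+1) for s ≠ -3; g(t,-3) = 0.
t=0: g(0,0)=1
t=1: g(1,-1)=1 g(1,1)=1
t=2: g(2,-2)=1 g(2,0)=2 g(2,2)=1
t=3: g(3,-1)=3 g(3,1)=3 g(3,3)=1
t=4: g(4,-2)=3 g(4,0)=6 g(4,2)=4 g(4,4)=1
t=5: g(5,-1)=9 g(5,1)=10 g(5,3)=5 g(5,5)=1
t=6: g(6,-2)=9 g(6,0)=19 g(6,2)=15 g(6,4)=6 g(6,6)=1
Paths never hitting -3: Σ_s g(6,s) = 50
Paths hitting -3: 2^6 - 50 = 14
P = 14/64 = 7/32

Answer: 7/32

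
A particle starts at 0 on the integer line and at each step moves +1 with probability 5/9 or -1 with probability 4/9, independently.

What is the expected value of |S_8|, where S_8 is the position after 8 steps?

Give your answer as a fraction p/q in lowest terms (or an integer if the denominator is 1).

S_8 takes values m ≡ 0 (mod 2) with |m| ≤ 8; P(S_8=m) = C(8,(8+m)/2) · (5/9)^((8+m)/2) · (4/9)^((8-m)/2).
Distribution: P(S=-8)=65536/43046721, P(S=-6)=655360/43046721, P(S=-4)=2867200/43046721, P(S=-2)=7168000/43046721, P(S=0)=11200000/43046721, P(S=2)=11200000/43046721, P(S=4)=7000000/43046721, P(S=6)=2500000/43046721, P(S=8)=390625/43046721
E[|S_8|] = Σ_m |m|·P(S_8=m) = 98786248/43046721

Answer: 98786248/43046721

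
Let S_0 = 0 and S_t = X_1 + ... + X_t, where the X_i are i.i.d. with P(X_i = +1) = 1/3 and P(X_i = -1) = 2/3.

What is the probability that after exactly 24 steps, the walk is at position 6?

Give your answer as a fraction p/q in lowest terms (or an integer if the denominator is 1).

To reach position 6 after 24 steps: need 15 steps of +1 and 9 steps of -1.
Number of such sequences: C(24,15) = 1307504
Each has probability (1/3)^15 · (2/3)^9 = 512/282429536481
P = 1307504 · 512/282429536481 = 669442048/282429536481

Answer: 669442048/282429536481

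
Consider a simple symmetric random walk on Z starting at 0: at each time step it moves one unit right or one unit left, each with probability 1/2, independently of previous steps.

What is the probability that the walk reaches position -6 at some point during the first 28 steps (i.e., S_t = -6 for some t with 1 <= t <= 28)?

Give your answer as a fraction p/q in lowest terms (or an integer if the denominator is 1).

Answer: 35558423/134217728

Derivation:
Count via complement. Let g(t,s) = #length-t paths at position s with S_1..S_t all ≠ -6.
g(t,s) = g(t-1,s-1) + g(t-1,s+1) for s ≠ -6; g(t,-6) = 0.
t=0: g(0,0)=1
t=1: g(1,-1)=1 g(1,1)=1
t=2: g(2,-2)=1 g(2,0)=2 g(2,2)=1
t=3: g(3,-3)=1 g(3,-1)=3 g(3,1)=3 g(3,3)=1
t=4: g(4,-4)=1 g(4,-2)=4 g(4,0)=6 g(4,2)=4 g(4,4)=1
t=5: g(5,-5)=1 g(5,-3)=5 g(5,-1)=10 g(5,1)=10 g(5,3)=5 g(5,5)=1
t=6: g(6,-4)=6 g(6,-2)=15 g(6,0)=20 g(6,2)=15 g(6,4)=6 g(6,6)=1
t=7: g(7,-5)=6 g(7,-3)=21 g(7,-1)=35 g(7,1)=35 g(7,3)=21 g(7,5)=7 g(7,7)=1
t=8: g(8,-4)=27 g(8,-2)=56 g(8,0)=70 g(8,2)=56 g(8,4)=28 g(8,6)=8 g(8,8)=1
t=9: g(9,-5)=27 g(9,-3)=83 g(9,-1)=126 g(9,1)=126 g(9,3)=84 g(9,5)=36 g(9,7)=9 g(9,9)=1
t=10: g(10,-4)=110 g(10,-2)=209 g(10,0)=252 g(10,2)=210 g(10,4)=120 g(10,6)=45 g(10,8)=10 g(10,10)=1
t=11: g(11,-5)=110 g(11,-3)=319 g(11,-1)=461 g(11,1)=462 g(11,3)=330 g(11,5)=165 g(11,7)=55 g(11,9)=11 g(11,11)=1
t=12: g(12,-4)=429 g(12,-2)=780 g(12,0)=923 g(12,2)=792 g(12,4)=495 g(12,6)=220 g(12,8)=66 g(12,10)=12 g(12,12)=1
t=13: g(13,-5)=429 g(13,-3)=1209 g(13,-1)=1703 g(13,1)=1715 g(13,3)=1287 g(13,5)=715 g(13,7)=286 g(13,9)=78 g(13,11)=13 g(13,13)=1
t=14: g(14,-4)=1638 g(14,-2)=2912 g(14,0)=3418 g(14,2)=3002 g(14,4)=2002 g(14,6)=1001 g(14,8)=364 g(14,10)=91 g(14,12)=14 g(14,14)=1
t=15: g(15,-5)=1638 g(15,-3)=4550 g(15,-1)=6330 g(15,1)=6420 g(15,3)=5004 g(15,5)=3003 g(15,7)=1365 g(15,9)=455 g(15,11)=105 g(15,13)=15 g(15,15)=1
t=16: g(16,-4)=6188 g(16,-2)=10880 g(16,0)=12750 g(16,2)=11424 g(16,4)=8007 g(16,6)=4368 g(16,8)=1820 g(16,10)=560 g(16,12)=120 g(16,14)=16 g(16,16)=1
t=17: g(17,-5)=6188 g(17,-3)=17068 g(17,-1)=23630 g(17,1)=24174 g(17,3)=19431 g(17,5)=12375 g(17,7)=6188 g(17,9)=2380 g(17,11)=680 g(17,13)=136 g(17,15)=17 g(17,17)=1
t=18: g(18,-4)=23256 g(18,-2)=40698 g(18,0)=47804 g(18,2)=43605 g(18,4)=31806 g(18,6)=18563 g(18,8)=8568 g(18,10)=3060 g(18,12)=816 g(18,14)=153 g(18,16)=18 g(18,18)=1
t=19: g(19,-5)=23256 g(19,-3)=63954 g(19,-1)=88502 g(19,1)=91409 g(19,3)=75411 g(19,5)=50369 g(19,7)=27131 g(19,9)=11628 g(19,11)=3876 g(19,13)=969 g(19,15)=171 g(19,17)=19 g(19,19)=1
t=20: g(20,-4)=87210 g(20,-2)=152456 g(20,0)=179911 g(20,2)=166820 g(20,4)=125780 g(20,6)=77500 g(20,8)=38759 g(20,10)=15504 g(20,12)=4845 g(20,14)=1140 g(20,16)=190 g(20,18)=20 g(20,20)=1
t=21: g(21,-5)=87210 g(21,-3)=239666 g(21,-1)=332367 g(21,1)=346731 g(21,3)=292600 g(21,5)=203280 g(21,7)=116259 g(21,9)=54263 g(21,11)=20349 g(21,13)=5985 g(21,15)=1330 g(21,17)=210 g(21,19)=21 g(21,21)=1
t=22: g(22,-4)=326876 g(22,-2)=572033 g(22,0)=679098 g(22,2)=639331 g(22,4)=495880 g(22,6)=319539 g(22,8)=170522 g(22,10)=74612 g(22,12)=26334 g(22,14)=7315 g(22,16)=1540 g(22,18)=231 g(22,20)=22 g(22,22)=1
t=23: g(23,-5)=326876 g(23,-3)=898909 g(23,-1)=1251131 g(23,1)=1318429 g(23,3)=1135211 g(23,5)=815419 g(23,7)=490061 g(23,9)=245134 g(23,11)=100946 g(23,13)=33649 g(23,15)=8855 g(23,17)=1771 g(23,19)=253 g(23,21)=23 g(23,23)=1
t=24: g(24,-4)=1225785 g(24,-2)=2150040 g(24,0)=2569560 g(24,2)=2453640 g(24,4)=1950630 g(24,6)=1305480 g(24,8)=735195 g(24,10)=346080 g(24,12)=134595 g(24,14)=42504 g(24,16)=10626 g(24,18)=2024 g(24,20)=276 g(24,22)=24 g(24,24)=1
t=25: g(25,-5)=1225785 g(25,-3)=3375825 g(25,-1)=4719600 g(25,1)=5023200 g(25,3)=4404270 g(25,5)=3256110 g(25,7)=2040675 g(25,9)=1081275 g(25,11)=480675 g(25,13)=177099 g(25,15)=53130 g(25,17)=12650 g(25,19)=2300 g(25,21)=300 g(25,23)=25 g(25,25)=1
t=26: g(26,-4)=4601610 g(26,-2)=8095425 g(26,0)=9742800 g(26,2)=9427470 g(26,4)=7660380 g(26,6)=5296785 g(26,8)=3121950 g(26,10)=1561950 g(26,12)=657774 g(26,14)=230229 g(26,16)=65780 g(26,18)=14950 g(26,20)=2600 g(26,22)=325 g(26,24)=26 g(26,26)=1
t=27: g(27,-5)=4601610 g(27,-3)=12697035 g(27,-1)=17838225 g(27,1)=19170270 g(27,3)=17087850 g(27,5)=12957165 g(27,7)=8418735 g(27,9)=4683900 g(27,11)=2219724 g(27,13)=888003 g(27,15)=296009 g(27,17)=80730 g(27,19)=17550 g(27,21)=2925 g(27,23)=351 g(27,25)=27 g(27,27)=1
t=28: g(28,-4)=17298645 g(28,-2)=30535260 g(28,0)=37008495 g(28,2)=36258120 g(28,4)=30045015 g(28,6)=21375900 g(28,8)=13102635 g(28,10)=6903624 g(28,12)=3107727 g(28,14)=1184012 g(28,16)=376739 g(28,18)=98280 g(28,20)=20475 g(28,22)=3276 g(28,24)=378 g(28,26)=28 g(28,28)=1
Paths never hitting -6: Σ_s g(28,s) = 197318610
Paths hitting -6: 2^28 - 197318610 = 71116846
P = 71116846/268435456 = 35558423/134217728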